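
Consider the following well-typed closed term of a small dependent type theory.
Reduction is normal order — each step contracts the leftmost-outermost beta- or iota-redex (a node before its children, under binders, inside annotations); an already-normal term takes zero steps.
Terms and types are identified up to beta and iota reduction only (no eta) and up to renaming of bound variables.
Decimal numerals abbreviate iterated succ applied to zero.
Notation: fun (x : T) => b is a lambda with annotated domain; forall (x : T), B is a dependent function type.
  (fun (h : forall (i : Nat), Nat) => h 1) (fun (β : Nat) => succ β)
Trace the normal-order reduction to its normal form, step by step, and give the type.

reduction (normal order):
  (fun (h : forall (i : Nat), Nat) => h 1) (fun (β : Nat) => succ β)
  ~> (fun (h : Nat) => succ h) 1
  ~> 2
the term's type:
  Nat


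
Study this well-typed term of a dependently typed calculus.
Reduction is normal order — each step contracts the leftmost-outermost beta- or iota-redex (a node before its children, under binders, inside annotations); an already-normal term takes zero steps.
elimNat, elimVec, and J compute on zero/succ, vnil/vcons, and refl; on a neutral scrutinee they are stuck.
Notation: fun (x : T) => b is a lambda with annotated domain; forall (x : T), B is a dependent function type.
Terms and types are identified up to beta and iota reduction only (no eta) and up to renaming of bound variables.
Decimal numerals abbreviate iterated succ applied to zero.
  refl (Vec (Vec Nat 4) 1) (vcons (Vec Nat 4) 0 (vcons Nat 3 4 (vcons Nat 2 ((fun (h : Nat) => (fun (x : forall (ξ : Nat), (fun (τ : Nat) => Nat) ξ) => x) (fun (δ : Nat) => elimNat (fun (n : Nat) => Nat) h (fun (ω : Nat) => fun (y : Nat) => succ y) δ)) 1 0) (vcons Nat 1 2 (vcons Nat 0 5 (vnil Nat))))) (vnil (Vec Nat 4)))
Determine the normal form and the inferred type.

normal form:
  refl (Vec (Vec Nat 4) 1) (vcons (Vec Nat 4) 0 (vcons Nat 3 4 (vcons Nat 2 1 (vcons Nat 1 2 (vcons Nat 0 5 (vnil Nat))))) (vnil (Vec Nat 4)))
type:
  Eq (Vec (Vec Nat 4) 1) (vcons (Vec Nat 4) 0 (vcons Nat 3 4 (vcons Nat 2 1 (vcons Nat 1 2 (vcons Nat 0 5 (vnil Nat))))) (vnil (Vec Nat 4))) (vcons (Vec Nat 4) 0 (vcons Nat 3 4 (vcons Nat 2 1 (vcons Nat 1 2 (vcons Nat 0 5 (vnil Nat))))) (vnil (Vec Nat 4)))
observation: the first redex contracted is a beta-redex; the normal form is reached in 4 normal-order steps.


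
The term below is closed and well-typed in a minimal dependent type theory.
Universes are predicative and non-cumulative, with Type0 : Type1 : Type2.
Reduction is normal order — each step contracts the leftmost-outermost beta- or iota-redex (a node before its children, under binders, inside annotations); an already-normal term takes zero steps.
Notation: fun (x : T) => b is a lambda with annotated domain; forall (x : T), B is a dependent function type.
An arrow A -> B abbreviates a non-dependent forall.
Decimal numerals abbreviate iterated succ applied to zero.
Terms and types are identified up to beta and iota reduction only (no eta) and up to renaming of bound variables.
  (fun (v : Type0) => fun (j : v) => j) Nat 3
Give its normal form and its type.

resulting normal form:
  3
type:
  Nat
observation: contracting a beta-redex first, the term normalizes in 2 steps.


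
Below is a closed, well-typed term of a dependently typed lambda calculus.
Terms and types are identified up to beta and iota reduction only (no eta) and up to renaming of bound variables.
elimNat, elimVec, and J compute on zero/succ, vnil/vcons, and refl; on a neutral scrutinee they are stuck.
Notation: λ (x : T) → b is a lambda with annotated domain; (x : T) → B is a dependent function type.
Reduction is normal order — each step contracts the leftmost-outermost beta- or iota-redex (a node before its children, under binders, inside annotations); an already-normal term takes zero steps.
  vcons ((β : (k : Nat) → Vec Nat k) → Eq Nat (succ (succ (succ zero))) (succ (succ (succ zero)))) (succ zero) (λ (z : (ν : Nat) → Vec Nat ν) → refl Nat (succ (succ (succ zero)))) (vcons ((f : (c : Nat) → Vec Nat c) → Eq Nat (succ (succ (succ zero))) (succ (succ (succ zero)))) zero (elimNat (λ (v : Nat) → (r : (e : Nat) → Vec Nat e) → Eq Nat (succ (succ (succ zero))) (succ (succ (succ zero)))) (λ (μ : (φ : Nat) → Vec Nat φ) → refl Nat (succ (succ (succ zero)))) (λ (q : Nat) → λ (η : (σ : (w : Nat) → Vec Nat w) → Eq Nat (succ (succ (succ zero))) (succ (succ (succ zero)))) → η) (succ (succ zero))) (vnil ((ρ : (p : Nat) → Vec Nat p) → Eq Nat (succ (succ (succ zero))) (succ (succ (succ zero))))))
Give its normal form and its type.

resulting normal form:
  vcons ((β : (k : Nat) → Vec Nat k) → Eq Nat (succ (succ (succ zero))) (succ (succ (succ zero)))) (succ zero) (λ (z : (ν : Nat) → Vec Nat ν) → refl Nat (succ (succ (succ zero)))) (vcons ((f : (c : Nat) → Vec Nat c) → Eq Nat (succ (succ (succ zero))) (succ (succ (succ zero)))) zero (λ (v : (r : Nat) → Vec Nat r) → refl Nat (succ (succ (succ zero)))) (vnil ((e : (μ : Nat) → Vec Nat μ) → Eq Nat (succ (succ (succ zero))) (succ (succ (succ zero))))))
inferred type:
  Vec ((β : (k : Nat) → Vec Nat k) → Eq Nat (succ (succ (succ zero))) (succ (succ (succ zero)))) (succ (succ zero))
observation: contracting an elimNat iota-redex first, the term normalizes in 7 steps.


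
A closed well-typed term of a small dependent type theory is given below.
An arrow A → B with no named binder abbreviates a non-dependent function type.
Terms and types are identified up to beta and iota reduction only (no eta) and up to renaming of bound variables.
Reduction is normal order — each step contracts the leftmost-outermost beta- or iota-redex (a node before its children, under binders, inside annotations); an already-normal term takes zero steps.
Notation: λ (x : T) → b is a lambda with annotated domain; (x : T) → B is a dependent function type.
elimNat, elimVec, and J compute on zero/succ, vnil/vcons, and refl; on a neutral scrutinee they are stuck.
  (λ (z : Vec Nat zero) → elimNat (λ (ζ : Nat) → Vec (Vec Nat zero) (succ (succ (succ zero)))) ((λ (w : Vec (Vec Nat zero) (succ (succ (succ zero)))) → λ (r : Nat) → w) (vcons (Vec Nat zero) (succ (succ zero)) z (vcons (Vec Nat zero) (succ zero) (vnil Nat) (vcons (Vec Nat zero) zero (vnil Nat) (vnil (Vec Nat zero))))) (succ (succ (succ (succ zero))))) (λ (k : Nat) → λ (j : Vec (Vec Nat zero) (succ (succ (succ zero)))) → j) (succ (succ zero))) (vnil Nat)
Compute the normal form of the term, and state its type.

normal form:
  vcons (Vec Nat zero) (succ (succ zero)) (vnil Nat) (vcons (Vec Nat zero) (succ zero) (vnil Nat) (vcons (Vec Nat zero) zero (vnil Nat) (vnil (Vec Nat zero))))
the term's type:
  Vec (Vec Nat zero) (succ (succ (succ zero)))
observation: the leftmost-outermost redex is a beta-redex, and normalization takes 10 steps.


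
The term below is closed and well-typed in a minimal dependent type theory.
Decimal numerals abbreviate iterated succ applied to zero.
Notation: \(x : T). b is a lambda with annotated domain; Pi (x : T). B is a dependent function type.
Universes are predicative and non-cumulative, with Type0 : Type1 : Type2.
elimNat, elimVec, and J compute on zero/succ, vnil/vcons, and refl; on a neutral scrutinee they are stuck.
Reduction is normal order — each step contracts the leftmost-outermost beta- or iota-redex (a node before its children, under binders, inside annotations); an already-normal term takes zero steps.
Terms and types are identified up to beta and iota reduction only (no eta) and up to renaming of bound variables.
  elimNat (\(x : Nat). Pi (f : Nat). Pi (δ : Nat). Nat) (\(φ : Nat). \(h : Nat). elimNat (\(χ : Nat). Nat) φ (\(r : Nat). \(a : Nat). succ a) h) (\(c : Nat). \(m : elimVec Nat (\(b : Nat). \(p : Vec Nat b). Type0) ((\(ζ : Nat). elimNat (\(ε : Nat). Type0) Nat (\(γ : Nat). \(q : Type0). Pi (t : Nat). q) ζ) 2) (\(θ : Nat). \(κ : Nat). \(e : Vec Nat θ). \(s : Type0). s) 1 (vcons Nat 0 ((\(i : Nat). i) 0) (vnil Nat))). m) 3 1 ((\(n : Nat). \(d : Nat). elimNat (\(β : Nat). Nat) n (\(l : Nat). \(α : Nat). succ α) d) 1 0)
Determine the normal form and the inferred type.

reduced normal form:
  2
the term's type:
  Nat


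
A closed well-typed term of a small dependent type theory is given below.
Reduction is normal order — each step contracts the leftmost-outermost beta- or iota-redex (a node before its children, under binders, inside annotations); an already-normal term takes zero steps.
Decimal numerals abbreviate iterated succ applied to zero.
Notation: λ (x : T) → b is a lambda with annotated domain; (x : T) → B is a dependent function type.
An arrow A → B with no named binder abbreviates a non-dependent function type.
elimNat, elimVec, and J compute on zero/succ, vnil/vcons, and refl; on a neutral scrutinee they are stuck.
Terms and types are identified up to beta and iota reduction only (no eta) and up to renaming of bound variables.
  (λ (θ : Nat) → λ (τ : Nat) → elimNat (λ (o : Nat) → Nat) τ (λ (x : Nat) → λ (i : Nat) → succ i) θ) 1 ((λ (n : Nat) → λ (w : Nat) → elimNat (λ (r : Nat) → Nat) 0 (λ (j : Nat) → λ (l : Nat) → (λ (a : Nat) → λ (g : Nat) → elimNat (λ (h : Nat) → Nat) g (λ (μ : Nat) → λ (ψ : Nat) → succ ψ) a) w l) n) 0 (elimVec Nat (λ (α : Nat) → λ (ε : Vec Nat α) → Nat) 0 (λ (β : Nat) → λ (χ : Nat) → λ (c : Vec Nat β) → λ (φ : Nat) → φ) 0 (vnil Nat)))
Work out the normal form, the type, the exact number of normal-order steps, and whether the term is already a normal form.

normal form:
  1
type:
  Nat
reduction steps (normal order): 9
started in normal form: no
first contracted redex: a beta-redex


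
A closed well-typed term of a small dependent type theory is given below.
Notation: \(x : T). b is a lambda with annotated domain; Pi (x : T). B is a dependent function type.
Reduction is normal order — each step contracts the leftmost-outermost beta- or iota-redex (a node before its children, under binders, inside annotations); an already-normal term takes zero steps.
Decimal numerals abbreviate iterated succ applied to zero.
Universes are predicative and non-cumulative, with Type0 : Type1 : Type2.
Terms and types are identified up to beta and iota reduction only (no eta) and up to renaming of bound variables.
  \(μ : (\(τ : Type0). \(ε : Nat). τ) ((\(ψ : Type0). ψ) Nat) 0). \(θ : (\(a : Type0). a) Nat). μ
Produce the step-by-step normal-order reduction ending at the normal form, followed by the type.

normal-order reduction:
  \(μ : (\(τ : Type0). \(ε : Nat). τ) ((\(ψ : Type0). ψ) Nat) 0). \(θ : (\(a : Type0). a) Nat). μ
  ~> \(μ : (\(τ : Nat). (\(ε : Type0). ε) Nat) 0). \(ψ : (\(θ : Type0). θ) Nat). μ
  ~> \(μ : (\(τ : Type0). τ) Nat). \(ε : (\(ψ : Type0). ψ) Nat). μ
  ~> \(μ : Nat). \(τ : (\(ε : Type0). ε) Nat). μ
  ~> \(μ : Nat). \(τ : Nat). μ
inferred type:
  Pi (μ : Nat). Pi (τ : Nat). Nat


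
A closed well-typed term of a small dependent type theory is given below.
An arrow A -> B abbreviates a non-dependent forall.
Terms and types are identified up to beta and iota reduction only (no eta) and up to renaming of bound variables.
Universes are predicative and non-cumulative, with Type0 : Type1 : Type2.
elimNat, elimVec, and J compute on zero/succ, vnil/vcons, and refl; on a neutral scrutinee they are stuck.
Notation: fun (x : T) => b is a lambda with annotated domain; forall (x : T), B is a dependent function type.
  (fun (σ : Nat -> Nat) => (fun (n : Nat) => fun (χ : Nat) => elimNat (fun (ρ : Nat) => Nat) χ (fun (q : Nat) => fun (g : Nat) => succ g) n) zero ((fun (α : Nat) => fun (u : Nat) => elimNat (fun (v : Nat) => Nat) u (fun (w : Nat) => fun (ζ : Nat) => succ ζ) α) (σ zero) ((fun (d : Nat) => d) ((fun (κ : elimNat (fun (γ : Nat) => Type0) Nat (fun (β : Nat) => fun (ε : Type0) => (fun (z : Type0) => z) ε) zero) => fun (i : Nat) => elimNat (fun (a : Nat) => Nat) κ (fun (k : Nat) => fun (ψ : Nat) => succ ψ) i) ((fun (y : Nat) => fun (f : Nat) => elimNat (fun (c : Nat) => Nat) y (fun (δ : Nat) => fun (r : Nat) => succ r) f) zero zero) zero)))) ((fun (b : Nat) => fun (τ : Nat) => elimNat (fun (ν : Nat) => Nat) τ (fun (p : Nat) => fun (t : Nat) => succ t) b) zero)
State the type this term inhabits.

inferred type:
  Nat


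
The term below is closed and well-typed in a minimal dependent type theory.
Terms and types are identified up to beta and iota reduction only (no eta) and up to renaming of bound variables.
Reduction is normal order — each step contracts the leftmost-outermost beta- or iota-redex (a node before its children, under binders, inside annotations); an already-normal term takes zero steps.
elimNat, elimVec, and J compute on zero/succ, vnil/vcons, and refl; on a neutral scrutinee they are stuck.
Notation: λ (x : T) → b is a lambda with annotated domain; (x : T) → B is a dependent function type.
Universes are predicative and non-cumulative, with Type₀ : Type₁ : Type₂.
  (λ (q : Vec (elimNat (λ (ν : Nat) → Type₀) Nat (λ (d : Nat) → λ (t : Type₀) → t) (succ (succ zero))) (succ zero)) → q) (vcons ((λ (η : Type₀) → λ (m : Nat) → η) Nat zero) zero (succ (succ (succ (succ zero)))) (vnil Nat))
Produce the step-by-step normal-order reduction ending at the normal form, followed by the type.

reduction (normal order):
  (λ (q : Vec (elimNat (λ (ν : Nat) → Type₀) Nat (λ (d : Nat) → λ (t : Type₀) → t) (succ (succ zero))) (succ zero)) → q) (vcons ((λ (η : Type₀) → λ (m : Nat) → η) Nat zero) zero (succ (succ (succ (succ zero)))) (vnil Nat))
  ~> vcons ((λ (q : Type₀) → λ (ν : Nat) → q) Nat zero) zero (succ (succ (succ (succ zero)))) (vnil Nat)
  ~> vcons ((λ (q : Nat) → Nat) zero) zero (succ (succ (succ (succ zero)))) (vnil Nat)
  ~> vcons Nat zero (succ (succ (succ (succ zero)))) (vnil Nat)
type:
  Vec Nat (succ zero)


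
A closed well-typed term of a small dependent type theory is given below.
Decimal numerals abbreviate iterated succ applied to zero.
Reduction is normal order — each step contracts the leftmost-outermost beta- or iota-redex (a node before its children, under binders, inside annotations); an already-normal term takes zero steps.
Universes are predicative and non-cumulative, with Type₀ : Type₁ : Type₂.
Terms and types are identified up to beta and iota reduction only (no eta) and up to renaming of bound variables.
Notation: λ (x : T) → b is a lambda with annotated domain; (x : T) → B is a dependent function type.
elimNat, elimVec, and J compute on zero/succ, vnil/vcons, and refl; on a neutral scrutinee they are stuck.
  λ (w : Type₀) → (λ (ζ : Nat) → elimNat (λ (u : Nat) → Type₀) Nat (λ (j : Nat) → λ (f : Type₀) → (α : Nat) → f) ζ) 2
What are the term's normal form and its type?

normal form:
  λ (w : Type₀) → (ζ : Nat) → (u : Nat) → Nat
the term's type:
  (w : Type₀) → Type₀


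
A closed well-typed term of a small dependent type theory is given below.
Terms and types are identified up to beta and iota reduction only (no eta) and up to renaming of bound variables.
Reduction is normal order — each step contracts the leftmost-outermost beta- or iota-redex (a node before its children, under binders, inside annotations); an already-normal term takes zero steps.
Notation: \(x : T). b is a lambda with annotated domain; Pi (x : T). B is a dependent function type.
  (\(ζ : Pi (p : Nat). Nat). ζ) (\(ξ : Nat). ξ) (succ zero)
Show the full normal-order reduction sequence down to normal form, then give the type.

normal-order reduction sequence:
  (\(ζ : Pi (p : Nat). Nat). ζ) (\(ξ : Nat). ξ) (succ zero)
  ~> (\(ζ : Nat). ζ) (succ zero)
  ~> succ zero
inferred type:
  Nat


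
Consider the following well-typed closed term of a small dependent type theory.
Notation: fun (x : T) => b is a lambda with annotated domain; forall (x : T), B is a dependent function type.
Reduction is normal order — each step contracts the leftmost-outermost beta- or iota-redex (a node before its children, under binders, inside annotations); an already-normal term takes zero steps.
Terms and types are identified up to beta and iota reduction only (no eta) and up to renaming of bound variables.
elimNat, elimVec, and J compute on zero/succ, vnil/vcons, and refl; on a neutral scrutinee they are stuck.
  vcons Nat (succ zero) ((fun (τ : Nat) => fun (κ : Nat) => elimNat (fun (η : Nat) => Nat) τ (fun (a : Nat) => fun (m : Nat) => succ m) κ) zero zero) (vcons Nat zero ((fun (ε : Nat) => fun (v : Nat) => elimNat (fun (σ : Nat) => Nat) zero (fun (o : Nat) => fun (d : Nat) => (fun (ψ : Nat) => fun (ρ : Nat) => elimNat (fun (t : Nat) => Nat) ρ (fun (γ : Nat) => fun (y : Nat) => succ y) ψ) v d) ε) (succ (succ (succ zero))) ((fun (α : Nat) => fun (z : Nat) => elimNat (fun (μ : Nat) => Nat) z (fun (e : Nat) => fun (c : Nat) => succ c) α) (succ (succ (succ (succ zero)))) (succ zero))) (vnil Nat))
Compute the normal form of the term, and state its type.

resulting normal form:
  vcons Nat (succ zero) zero (vcons Nat zero (succ (succ (succ (succ (succ (succ (succ (succ (succ (succ (succ (succ (succ (succ (succ zero))))))))))))))) (vnil Nat))
type:
  Vec Nat (succ (succ zero))
observation: 114 normal-order steps normalize the term, beginning with a beta-redex.


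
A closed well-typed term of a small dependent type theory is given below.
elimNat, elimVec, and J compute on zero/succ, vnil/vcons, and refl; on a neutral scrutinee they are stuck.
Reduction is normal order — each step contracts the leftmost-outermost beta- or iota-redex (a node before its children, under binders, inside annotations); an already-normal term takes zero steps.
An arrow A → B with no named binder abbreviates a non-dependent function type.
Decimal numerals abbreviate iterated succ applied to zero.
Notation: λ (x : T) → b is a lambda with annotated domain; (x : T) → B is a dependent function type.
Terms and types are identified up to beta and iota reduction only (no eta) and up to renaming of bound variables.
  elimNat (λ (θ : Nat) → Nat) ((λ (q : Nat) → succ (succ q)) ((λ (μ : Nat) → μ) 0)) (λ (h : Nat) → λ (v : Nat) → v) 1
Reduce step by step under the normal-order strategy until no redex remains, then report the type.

normal-order reduction:
  elimNat (λ (θ : Nat) → Nat) ((λ (q : Nat) → succ (succ q)) ((λ (μ : Nat) → μ) 0)) (λ (h : Nat) → λ (v : Nat) → v) 1
  ~> (λ (θ : Nat) → λ (q : Nat) → q) 0 (elimNat (λ (μ : Nat) → Nat) ((λ (h : Nat) → succ (succ h)) ((λ (v : Nat) → v) 0)) (λ (γ : Nat) → λ (j : Nat) → j) 0)
  ~> (λ (θ : Nat) → θ) (elimNat (λ (q : Nat) → Nat) ((λ (μ : Nat) → succ (succ μ)) ((λ (h : Nat) → h) 0)) (λ (v : Nat) → λ (γ : Nat) → γ) 0)
  ~> elimNat (λ (θ : Nat) → Nat) ((λ (q : Nat) → succ (succ q)) ((λ (μ : Nat) → μ) 0)) (λ (h : Nat) → λ (v : Nat) → v) 0
  ~> (λ (θ : Nat) → succ (succ θ)) ((λ (q : Nat) → q) 0)
  ~> succ (succ ((λ (θ : Nat) → θ) 0))
  ~> 2
type:
  Nat


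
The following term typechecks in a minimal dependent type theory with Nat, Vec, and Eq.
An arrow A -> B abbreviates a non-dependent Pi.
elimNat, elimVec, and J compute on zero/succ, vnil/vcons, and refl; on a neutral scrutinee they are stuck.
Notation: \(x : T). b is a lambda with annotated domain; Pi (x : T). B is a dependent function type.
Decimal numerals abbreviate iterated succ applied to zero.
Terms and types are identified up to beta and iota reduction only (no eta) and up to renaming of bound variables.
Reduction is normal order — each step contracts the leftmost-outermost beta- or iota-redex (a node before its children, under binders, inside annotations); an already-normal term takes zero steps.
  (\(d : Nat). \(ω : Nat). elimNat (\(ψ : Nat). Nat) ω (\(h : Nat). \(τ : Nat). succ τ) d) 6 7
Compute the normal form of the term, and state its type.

resulting normal form:
  13
inferred type:
  Nat
observation: the leftmost-outermost redex is a beta-redex, and normalization takes 21 steps.


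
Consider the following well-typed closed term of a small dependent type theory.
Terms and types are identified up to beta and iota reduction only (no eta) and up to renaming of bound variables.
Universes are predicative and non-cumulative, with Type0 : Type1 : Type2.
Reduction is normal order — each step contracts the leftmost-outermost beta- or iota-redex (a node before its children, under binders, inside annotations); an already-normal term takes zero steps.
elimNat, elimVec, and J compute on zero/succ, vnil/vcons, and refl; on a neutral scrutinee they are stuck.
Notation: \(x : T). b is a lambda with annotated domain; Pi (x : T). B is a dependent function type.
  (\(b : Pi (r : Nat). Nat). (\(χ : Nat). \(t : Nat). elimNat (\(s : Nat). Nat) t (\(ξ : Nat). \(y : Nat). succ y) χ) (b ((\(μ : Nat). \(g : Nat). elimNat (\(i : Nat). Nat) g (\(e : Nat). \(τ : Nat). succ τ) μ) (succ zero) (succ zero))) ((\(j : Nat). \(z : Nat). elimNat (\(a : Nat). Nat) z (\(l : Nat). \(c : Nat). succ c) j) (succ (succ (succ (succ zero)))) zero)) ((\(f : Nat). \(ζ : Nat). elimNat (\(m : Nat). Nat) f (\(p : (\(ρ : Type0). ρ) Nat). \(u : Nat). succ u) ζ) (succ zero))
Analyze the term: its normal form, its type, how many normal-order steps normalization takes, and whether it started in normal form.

resulting normal form:
  succ (succ (succ (succ (succ (succ (succ zero))))))
type:
  Nat
reduction steps (normal order): 44
term was already normal: no
first contracted redex: a beta-redex


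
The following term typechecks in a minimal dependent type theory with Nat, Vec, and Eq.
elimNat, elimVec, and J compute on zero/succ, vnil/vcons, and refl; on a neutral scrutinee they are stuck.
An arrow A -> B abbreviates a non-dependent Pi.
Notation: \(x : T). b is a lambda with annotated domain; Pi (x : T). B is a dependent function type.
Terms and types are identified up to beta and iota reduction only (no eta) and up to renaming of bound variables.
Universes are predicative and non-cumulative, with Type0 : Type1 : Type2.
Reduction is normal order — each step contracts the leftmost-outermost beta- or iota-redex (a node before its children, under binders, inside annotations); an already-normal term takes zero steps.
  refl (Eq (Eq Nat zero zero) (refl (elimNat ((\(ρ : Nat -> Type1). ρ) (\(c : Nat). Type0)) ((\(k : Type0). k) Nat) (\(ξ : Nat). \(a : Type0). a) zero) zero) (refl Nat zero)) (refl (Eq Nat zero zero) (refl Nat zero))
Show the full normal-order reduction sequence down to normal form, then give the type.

reduction (normal order):
  refl (Eq (Eq Nat zero zero) (refl (elimNat ((\(ρ : Nat -> Type1). ρ) (\(c : Nat). Type0)) ((\(k : Type0). k) Nat) (\(ξ : Nat). \(a : Type0). a) zero) zero) (refl Nat zero)) (refl (Eq Nat zero zero) (refl Nat zero))
  ~> refl (Eq (Eq Nat zero zero) (refl ((\(ρ : Type0). ρ) Nat) zero) (refl Nat zero)) (refl (Eq Nat zero zero) (refl Nat zero))
  ~> refl (Eq (Eq Nat zero zero) (refl Nat zero) (refl Nat zero)) (refl (Eq Nat zero zero) (refl Nat zero))
the term's type:
  Eq (Eq (Eq Nat zero zero) (refl Nat zero) (refl Nat zero)) (refl (Eq Nat zero zero) (refl Nat zero)) (refl (Eq Nat zero zero) (refl Nat zero))


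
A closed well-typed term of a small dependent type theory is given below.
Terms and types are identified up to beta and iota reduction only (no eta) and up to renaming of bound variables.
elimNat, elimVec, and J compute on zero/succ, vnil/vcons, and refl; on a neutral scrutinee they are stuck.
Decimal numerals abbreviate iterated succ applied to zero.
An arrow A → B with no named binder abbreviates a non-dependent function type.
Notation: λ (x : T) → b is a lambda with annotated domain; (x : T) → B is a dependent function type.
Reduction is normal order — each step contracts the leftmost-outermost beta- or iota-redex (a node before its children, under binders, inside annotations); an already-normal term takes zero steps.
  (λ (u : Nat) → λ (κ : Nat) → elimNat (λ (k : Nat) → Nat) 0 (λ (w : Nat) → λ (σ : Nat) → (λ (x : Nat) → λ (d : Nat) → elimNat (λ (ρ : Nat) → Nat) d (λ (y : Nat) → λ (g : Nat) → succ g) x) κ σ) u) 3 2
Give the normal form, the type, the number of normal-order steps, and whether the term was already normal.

reduced normal form:
  6
type:
  Nat
normal-order step count: 39
started in normal form: no
first contracted redex: a beta-redex


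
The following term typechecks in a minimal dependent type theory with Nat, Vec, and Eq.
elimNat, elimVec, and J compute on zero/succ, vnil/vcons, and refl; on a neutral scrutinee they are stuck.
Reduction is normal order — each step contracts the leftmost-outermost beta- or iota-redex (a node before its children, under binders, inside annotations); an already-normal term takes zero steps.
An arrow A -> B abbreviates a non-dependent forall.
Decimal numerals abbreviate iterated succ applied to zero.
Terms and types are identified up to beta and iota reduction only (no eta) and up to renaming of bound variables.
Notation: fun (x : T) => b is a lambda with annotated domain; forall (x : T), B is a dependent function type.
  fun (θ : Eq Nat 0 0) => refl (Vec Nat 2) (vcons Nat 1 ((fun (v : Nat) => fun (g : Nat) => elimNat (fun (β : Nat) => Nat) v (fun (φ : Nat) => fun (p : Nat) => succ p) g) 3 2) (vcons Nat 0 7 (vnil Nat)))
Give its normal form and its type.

resulting normal form:
  fun (θ : Eq Nat 0 0) => refl (Vec Nat 2) (vcons Nat 1 5 (vcons Nat 0 7 (vnil Nat)))
type:
  Eq Nat 0 0 -> Eq (Vec Nat 2) (vcons Nat 1 5 (vcons Nat 0 7 (vnil Nat))) (vcons Nat 1 5 (vcons Nat 0 7 (vnil Nat)))
observation: the term reaches its normal form after 9 normal-order steps.


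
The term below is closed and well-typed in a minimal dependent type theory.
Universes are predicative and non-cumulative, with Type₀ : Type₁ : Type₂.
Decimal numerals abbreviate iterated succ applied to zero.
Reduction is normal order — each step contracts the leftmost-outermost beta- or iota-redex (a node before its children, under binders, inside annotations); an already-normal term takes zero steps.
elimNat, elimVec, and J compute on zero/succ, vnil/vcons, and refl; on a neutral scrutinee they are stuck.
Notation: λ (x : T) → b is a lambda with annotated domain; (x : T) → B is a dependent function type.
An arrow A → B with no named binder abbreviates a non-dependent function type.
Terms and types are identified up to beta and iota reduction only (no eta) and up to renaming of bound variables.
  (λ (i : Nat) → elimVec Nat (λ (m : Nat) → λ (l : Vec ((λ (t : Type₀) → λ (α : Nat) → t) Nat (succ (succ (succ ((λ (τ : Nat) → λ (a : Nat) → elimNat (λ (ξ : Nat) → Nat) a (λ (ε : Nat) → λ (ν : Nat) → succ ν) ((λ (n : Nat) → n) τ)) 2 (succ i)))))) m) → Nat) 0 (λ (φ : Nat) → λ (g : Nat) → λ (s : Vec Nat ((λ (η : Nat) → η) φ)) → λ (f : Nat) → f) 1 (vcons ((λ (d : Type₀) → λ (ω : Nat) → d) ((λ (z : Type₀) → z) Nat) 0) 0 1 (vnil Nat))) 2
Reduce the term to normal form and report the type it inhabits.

resulting normal form:
  0
inferred type:
  Nat


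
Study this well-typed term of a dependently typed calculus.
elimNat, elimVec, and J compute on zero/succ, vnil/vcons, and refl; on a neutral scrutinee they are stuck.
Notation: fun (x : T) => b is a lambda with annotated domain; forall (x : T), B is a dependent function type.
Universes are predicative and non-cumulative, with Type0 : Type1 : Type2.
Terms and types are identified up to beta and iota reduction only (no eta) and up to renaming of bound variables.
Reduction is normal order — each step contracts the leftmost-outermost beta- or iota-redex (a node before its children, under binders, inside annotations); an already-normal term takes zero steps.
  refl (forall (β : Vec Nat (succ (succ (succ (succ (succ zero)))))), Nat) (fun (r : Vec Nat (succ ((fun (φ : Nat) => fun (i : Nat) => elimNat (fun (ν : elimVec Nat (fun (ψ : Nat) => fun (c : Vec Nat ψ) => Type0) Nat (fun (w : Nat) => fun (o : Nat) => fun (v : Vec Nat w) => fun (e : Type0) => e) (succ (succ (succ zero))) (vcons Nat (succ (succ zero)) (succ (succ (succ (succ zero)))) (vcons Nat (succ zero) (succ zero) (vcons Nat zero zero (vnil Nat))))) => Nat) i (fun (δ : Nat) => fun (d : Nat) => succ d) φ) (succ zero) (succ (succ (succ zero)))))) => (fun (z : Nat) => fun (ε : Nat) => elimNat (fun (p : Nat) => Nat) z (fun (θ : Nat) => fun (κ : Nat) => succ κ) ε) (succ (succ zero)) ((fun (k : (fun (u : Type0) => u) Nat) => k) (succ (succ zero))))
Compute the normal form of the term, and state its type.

resulting normal form:
  refl (forall (β : Vec Nat (succ (succ (succ (succ (succ zero)))))), Nat) (fun (r : Vec Nat (succ (succ (succ (succ (succ zero)))))) => succ (succ (succ (succ zero))))
inferred type:
  Eq (forall (β : Vec Nat (succ (succ (succ (succ (succ zero)))))), Nat) (fun (r : Vec Nat (succ (succ (succ (succ (succ zero)))))) => succ (succ (succ (succ zero)))) (fun (φ : Vec Nat (succ (succ (succ (succ (succ zero)))))) => succ (succ (succ (succ zero))))
observation: 16 normal-order steps separate the term from its normal form.


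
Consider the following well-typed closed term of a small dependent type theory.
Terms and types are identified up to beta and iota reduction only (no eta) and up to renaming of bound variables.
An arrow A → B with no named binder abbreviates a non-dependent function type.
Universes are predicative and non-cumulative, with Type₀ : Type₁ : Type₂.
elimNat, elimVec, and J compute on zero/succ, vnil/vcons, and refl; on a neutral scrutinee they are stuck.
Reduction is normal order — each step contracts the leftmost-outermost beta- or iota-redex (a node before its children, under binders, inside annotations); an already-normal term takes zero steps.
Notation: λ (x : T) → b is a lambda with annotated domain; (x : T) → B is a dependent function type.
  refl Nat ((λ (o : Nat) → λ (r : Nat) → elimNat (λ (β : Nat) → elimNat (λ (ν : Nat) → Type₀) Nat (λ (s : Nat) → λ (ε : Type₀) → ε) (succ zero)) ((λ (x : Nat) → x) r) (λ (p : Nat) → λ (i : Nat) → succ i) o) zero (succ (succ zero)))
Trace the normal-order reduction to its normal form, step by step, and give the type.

reduction (normal order):
  refl Nat ((λ (o : Nat) → λ (r : Nat) → elimNat (λ (β : Nat) → elimNat (λ (ν : Nat) → Type₀) Nat (λ (s : Nat) → λ (ε : Type₀) → ε) (succ zero)) ((λ (x : Nat) → x) r) (λ (p : Nat) → λ (i : Nat) → succ i) o) zero (succ (succ zero)))
  ~> refl Nat ((λ (o : Nat) → elimNat (λ (r : Nat) → elimNat (λ (β : Nat) → Type₀) Nat (λ (ν : Nat) → λ (s : Type₀) → s) (succ zero)) ((λ (ε : Nat) → ε) o) (λ (x : Nat) → λ (p : Nat) → succ p) zero) (succ (succ zero)))
  ~> refl Nat (elimNat (λ (o : Nat) → elimNat (λ (r : Nat) → Type₀) Nat (λ (β : Nat) → λ (ν : Type₀) → ν) (succ zero)) ((λ (s : Nat) → s) (succ (succ zero))) (λ (ε : Nat) → λ (x : Nat) → succ x) zero)
  ~> refl Nat ((λ (o : Nat) → o) (succ (succ zero)))
  ~> refl Nat (succ (succ zero))
type:
  Eq Nat (succ (succ zero)) (succ (succ zero))


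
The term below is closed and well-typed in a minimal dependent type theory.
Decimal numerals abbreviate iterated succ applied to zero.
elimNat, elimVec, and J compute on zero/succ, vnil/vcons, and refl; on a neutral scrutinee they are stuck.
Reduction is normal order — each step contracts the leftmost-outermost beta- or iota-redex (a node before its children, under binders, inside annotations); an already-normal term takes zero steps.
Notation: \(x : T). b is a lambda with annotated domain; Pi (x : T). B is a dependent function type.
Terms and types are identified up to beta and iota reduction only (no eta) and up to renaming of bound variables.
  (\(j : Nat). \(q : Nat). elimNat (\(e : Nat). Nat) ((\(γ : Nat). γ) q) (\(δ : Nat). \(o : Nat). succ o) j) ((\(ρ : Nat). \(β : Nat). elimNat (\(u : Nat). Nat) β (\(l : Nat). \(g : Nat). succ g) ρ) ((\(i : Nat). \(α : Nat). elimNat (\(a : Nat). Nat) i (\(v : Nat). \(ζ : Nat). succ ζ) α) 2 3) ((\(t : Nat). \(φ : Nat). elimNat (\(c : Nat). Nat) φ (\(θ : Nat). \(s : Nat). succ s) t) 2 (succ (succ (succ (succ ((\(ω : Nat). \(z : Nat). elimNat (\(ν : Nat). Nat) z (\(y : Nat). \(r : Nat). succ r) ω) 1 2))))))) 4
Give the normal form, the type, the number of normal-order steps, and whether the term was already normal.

normal form:
  18
the term's type:
  Nat
reduction steps (normal order): 91
already normal: no
first redex: a beta-redex


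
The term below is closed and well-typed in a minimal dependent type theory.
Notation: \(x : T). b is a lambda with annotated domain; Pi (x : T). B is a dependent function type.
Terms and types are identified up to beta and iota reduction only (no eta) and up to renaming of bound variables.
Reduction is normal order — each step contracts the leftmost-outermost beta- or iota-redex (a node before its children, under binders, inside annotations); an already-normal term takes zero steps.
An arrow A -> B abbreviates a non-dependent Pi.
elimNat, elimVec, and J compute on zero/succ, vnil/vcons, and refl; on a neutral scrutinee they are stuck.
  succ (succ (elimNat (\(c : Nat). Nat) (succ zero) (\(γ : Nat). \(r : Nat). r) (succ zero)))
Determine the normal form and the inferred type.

reduced normal form:
  succ (succ (succ zero))
inferred type:
  Nat
observation: the term reaches its normal form after 4 normal-order steps.


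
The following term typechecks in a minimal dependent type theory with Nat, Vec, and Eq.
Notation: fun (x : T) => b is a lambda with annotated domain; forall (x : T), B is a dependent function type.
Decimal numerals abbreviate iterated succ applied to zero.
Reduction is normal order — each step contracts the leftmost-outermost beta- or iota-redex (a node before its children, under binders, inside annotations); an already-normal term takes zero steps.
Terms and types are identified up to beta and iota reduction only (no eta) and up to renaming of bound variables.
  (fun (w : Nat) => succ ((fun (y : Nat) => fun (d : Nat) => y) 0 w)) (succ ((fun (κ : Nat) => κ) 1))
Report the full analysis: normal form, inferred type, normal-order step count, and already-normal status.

normal form:
  1
the term's type:
  Nat
steps to reach normal form (normal order): 3
term was already normal: no
first redex: a beta-redex


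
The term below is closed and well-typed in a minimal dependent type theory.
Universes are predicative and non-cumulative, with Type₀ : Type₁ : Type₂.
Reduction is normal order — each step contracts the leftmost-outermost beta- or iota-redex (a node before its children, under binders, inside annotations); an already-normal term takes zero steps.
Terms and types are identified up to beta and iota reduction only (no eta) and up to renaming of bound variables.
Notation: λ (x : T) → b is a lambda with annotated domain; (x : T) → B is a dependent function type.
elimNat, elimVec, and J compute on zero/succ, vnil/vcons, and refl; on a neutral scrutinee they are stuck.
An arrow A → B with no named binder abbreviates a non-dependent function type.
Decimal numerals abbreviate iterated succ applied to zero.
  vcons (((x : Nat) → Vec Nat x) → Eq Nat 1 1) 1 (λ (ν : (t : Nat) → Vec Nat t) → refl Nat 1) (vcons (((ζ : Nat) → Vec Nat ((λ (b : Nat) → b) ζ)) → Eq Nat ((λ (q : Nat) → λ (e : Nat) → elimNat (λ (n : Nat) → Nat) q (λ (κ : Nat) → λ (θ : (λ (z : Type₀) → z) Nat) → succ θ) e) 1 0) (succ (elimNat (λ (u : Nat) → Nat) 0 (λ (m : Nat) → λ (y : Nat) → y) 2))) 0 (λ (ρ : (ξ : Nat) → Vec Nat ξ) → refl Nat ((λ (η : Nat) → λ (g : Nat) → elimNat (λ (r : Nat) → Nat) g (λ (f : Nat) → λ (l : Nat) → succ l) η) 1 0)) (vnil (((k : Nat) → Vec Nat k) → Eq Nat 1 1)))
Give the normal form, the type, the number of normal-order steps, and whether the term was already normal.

normal form:
  vcons (((x : Nat) → Vec Nat x) → Eq Nat 1 1) 1 (λ (ν : (t : Nat) → Vec Nat t) → refl Nat 1) (vcons (((ζ : Nat) → Vec Nat ζ) → Eq Nat 1 1) 0 (λ (b : (q : Nat) → Vec Nat q) → refl Nat 1) (vnil (((e : Nat) → Vec Nat e) → Eq Nat 1 1)))
type:
  Vec (((x : Nat) → Vec Nat x) → Eq Nat 1 1) 2
reduction steps (normal order): 17
already normal: no
first redex: a beta-redex


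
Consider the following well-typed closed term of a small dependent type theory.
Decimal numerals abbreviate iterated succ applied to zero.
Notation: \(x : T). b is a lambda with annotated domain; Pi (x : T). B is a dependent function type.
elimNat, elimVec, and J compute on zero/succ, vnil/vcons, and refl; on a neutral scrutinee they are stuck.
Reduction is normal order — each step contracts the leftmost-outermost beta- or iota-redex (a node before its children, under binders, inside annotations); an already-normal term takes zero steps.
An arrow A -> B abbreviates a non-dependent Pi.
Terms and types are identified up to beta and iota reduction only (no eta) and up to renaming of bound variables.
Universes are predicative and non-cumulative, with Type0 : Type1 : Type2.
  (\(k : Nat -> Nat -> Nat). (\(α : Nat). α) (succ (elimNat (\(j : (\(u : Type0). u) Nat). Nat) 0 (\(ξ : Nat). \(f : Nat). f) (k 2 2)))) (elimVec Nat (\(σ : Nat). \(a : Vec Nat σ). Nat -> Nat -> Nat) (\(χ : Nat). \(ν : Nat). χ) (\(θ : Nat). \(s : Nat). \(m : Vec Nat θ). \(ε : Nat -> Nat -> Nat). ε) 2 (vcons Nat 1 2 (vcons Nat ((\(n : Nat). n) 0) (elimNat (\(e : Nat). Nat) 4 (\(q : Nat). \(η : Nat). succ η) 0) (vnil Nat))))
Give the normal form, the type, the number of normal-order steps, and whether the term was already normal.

reduced normal form:
  1
inferred type:
  Nat
steps to reach normal form (normal order): 23
already normal: no
first redex: a beta-redex


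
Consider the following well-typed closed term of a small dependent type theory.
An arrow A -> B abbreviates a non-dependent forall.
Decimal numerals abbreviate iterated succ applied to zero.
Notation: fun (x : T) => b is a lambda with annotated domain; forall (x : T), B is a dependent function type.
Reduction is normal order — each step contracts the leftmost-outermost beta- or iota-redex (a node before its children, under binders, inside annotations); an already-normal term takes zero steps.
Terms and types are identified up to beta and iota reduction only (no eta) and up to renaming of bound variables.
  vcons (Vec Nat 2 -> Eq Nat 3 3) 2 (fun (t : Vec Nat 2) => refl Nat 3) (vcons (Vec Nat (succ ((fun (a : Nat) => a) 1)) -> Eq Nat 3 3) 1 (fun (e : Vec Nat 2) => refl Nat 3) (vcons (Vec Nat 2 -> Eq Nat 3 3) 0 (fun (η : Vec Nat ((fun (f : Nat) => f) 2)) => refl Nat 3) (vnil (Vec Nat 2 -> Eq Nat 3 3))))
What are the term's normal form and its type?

resulting normal form:
  vcons (Vec Nat 2 -> Eq Nat 3 3) 2 (fun (t : Vec Nat 2) => refl Nat 3) (vcons (Vec Nat 2 -> Eq Nat 3 3) 1 (fun (a : Vec Nat 2) => refl Nat 3) (vcons (Vec Nat 2 -> Eq Nat 3 3) 0 (fun (e : Vec Nat 2) => refl Nat 3) (vnil (Vec Nat 2 -> Eq Nat 3 3))))
type:
  Vec (Vec Nat 2 -> Eq Nat 3 3) 3


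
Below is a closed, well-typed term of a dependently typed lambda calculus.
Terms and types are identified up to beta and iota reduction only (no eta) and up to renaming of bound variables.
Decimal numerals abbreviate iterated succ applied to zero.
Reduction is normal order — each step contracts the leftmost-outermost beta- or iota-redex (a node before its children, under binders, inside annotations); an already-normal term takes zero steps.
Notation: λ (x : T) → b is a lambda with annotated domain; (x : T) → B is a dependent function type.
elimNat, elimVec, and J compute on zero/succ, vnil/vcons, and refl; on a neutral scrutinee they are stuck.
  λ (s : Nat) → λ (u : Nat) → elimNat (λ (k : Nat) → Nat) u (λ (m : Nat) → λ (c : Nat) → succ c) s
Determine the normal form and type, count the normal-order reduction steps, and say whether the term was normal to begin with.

normal form:
  λ (s : Nat) → λ (u : Nat) → elimNat (λ (k : Nat) → Nat) u (λ (m : Nat) → λ (c : Nat) → succ c) s
the term's type:
  (s : Nat) → (u : Nat) → Nat
reduction steps (normal order): 0
already normal: yes
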